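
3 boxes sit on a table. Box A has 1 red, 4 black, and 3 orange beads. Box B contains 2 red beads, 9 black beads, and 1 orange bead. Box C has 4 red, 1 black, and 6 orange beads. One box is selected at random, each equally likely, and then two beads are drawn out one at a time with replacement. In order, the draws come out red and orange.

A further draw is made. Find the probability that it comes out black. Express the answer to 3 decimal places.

0.200

Under each hypothesis, the probability of the observed sequence is: P(data | box A) = (1/8)(3/8) = 0.046875; P(data | box B) = (2/12)(1/12) = 0.013889; P(data | box C) = (4/11)(6/11) = 0.19835.
The prior-weighted likelihoods are 1/3 · 0.046875 = 0.015625, 1/3 · 0.013889 = 0.0046296, 1/3 · 0.19835 = 0.066116; with total 0.08637.
Dividing through by the total gives posterior P(box A | data) = 0.18091, P(box B | data) = 0.053602, P(box C | data) = 0.76549.
The predictive probability is P(black next | data) = (1/2)(0.18091) + (3/4)(0.053602) + (1/11)(0.76549) = 0.20025.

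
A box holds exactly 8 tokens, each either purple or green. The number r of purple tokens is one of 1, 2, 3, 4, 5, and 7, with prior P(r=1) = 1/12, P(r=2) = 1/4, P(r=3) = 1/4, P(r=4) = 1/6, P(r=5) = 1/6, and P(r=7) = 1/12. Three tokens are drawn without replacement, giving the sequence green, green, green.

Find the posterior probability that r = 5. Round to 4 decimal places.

0.0148

Under each hypothesis, the probability of the observed sequence is: P(data | r = 1) = (7/8)(6/7)(5/6) = 5/8; P(data | r = 2) = (6/8)(5/7)(4/6) = 5/14; P(data | r = 3) = (5/8)(4/7)(3/6) = 5/28; P(data | r = 4) = (4/8)(3/7)(2/6) = 1/14; P(data | r = 5) = (3/8)(2/7)(1/6) = 1/56; P(data | r = 7) = (1/8)(0/7) = 0.
The prior-weighted likelihoods are 1/12 · 5/8 = 5/96, 1/4 · 5/14 = 5/56, 1/4 · 5/28 = 5/112, 1/6 · 1/14 = 1/84, 1/6 · 1/56 = 1/336, 1/12 · 0 = 0; with total 45/224.
So P(r = 5 | data) = (1/336) / (45/224) = 2/135.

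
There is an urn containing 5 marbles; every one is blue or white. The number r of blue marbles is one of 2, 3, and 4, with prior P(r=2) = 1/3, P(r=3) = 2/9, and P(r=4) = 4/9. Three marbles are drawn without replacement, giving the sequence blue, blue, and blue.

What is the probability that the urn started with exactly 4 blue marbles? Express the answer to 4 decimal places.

0.8889

For each hypothesis, P(data | H) works out to: P(data | r = 2) = (2/5)(1/4)(0/3) = 0; P(data | r = 3) = (3/5)(2/4)(1/3) = 1/10; P(data | r = 4) = (4/5)(3/4)(2/3) = 2/5.
The prior-weighted likelihoods are 1/3 · 0 = 0, 2/9 · 1/10 = 1/45, 4/9 · 2/5 = 8/45; summing to 1/5.
Therefore the posterior P(r = 4 | data) = (8/45) / (1/5) = 8/9.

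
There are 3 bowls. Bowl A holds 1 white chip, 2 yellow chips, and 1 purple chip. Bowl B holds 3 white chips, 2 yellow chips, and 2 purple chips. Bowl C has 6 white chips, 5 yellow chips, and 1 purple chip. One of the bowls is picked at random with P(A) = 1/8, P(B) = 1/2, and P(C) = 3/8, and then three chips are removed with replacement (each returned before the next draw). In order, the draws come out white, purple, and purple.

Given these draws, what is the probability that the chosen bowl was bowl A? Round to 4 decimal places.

0.0941

The likelihood of the observed sequence under each hypothesis: P(data | bowl A) = (1/4)(1/4)(1/4) = 0.015625; P(data | bowl B) = (3/7)(2/7)(2/7) = 0.034985; P(data | bowl C) = (6/12)(1/12)(1/12) = 0.0034722.
Weighting by the prior gives 1/8 · 0.015625 = 0.0019531, 1/2 · 0.034985 = 0.017493, 3/8 · 0.0034722 = 0.0013021; with total 0.020748.
So P(bowl A | data) = (0.0019531) / (0.020748) = 0.094136.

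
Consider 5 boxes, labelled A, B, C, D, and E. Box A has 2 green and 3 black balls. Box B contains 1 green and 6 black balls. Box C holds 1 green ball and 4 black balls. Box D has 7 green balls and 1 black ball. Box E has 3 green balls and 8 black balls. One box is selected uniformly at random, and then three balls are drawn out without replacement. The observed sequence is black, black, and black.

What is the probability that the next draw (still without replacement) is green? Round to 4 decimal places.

Compute the likelihood of the observed sequence for each case: P(data | box A) = (3/5)(2/4)(1/3) = 0.1; P(data | box B) = (6/7)(5/6)(4/5) = 0.57143; P(data | box C) = (4/5)(3/4)(2/3) = 0.4; P(data | box D) = (1/8)(0/7) = 0; P(data | box E) = (8/11)(7/10)(6/9) = 0.33939.
Weighting by the prior gives 1/5 · 0.1 = 0.02, 1/5 · 0.57143 = 0.11429, 1/5 · 0.4 = 0.08, 1/5 · 0 = 0, 1/5 · 0.33939 = 0.067879; these sum to 0.28216.
Normalising, the posterior is P(box A | data) = 0.070881, P(box B | data) = 0.40503, P(box C | data) = 0.28352, P(box D | data) = 0, P(box E | data) = 0.24056.
The predictive probability is P(green next | data) = (1)(0.070881) + (1/4)(0.40503) + (1/2)(0.28352) + (3/8)(0.24056) = 0.40411.

0.4041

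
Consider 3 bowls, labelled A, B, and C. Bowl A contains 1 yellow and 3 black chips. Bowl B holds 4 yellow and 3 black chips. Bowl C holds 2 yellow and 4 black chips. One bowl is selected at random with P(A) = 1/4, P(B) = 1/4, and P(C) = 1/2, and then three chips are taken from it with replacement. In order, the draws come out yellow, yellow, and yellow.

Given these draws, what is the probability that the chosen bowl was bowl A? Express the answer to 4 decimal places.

0.0566

For each hypothesis, P(data | H) works out to: P(data | bowl A) = (1/4)(1/4)(1/4) = 0.015625; P(data | bowl B) = (4/7)(4/7)(4/7) = 0.18659; P(data | bowl C) = (2/6)(2/6)(2/6) = 0.037037.
Weighting by the prior gives 1/4 · 0.015625 = 0.0039062, 1/4 · 0.18659 = 0.046647, 1/2 · 0.037037 = 0.018519; these sum to 0.069072.
By Bayes' rule, P(bowl A | data) = (0.0039062) / (0.069072) = 0.056553.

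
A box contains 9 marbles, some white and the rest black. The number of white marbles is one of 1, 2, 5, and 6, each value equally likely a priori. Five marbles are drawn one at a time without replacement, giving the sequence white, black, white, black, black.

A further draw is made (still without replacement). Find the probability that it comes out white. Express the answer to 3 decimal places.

0.500

Under each hypothesis, the probability of the observed sequence is: P(data | r = 1) = (1/9)(8/8)(0/7) = 0; P(data | r = 2) = (2/9)(7/8)(1/7)(6/6)(5/5) = 1/36; P(data | r = 5) = (5/9)(4/8)(4/7)(3/6)(2/5) = 2/63; P(data | r = 6) = (6/9)(3/8)(5/7)(2/6)(1/5) = 1/84.
Weighting by the prior gives 1/4 · 0 = 0, 1/4 · 1/36 = 1/144, 1/4 · 2/63 = 1/126, 1/4 · 1/84 = 1/336; with total 1/56.
Dividing through by the total gives posterior P(r = 1 | data) = 0, P(r = 2 | data) = 7/18, P(r = 5 | data) = 4/9, P(r = 6 | data) = 1/6.
So P(white next | data) = Σ P(white next | H) P(H | data) = (0)(7/18) + (3/4)(4/9) + (1)(1/6) = 1/2.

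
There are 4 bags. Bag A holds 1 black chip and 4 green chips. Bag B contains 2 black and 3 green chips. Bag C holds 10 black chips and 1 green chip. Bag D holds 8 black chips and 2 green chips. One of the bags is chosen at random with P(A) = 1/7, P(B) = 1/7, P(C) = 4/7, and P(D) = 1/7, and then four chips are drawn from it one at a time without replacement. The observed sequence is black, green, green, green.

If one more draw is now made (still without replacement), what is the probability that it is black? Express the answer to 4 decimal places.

Compute the likelihood of the observed sequence for each case: P(data | bag A) = (1/5)(4/4)(3/3)(2/2) = 1/5; P(data | bag B) = (2/5)(3/4)(2/3)(1/2) = 1/10; P(data | bag C) = (10/11)(1/10)(0/9) = 0; P(data | bag D) = (8/10)(2/9)(1/8)(0/7) = 0.
Weighting by the prior gives 1/7 · 1/5 = 1/35, 1/7 · 1/10 = 1/70, 4/7 · 0 = 0, 1/7 · 0 = 0; summing to 3/70.
The posterior is then P(bag A | data) = 2/3, P(bag B | data) = 1/3, P(bag C | data) = 0, P(bag D | data) = 0.
Averaging over the posterior, P(black next | data) = (0)(2/3) + (1)(1/3) = 1/3.

0.3333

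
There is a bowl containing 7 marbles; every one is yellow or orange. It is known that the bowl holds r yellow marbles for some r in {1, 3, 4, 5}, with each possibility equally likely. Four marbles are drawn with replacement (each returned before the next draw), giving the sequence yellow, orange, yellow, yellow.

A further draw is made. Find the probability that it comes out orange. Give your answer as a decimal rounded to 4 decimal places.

0.3967

Under each hypothesis, the probability of the observed sequence is: P(data | r = 1) = (1/7)(6/7)(1/7)(1/7) = 0.002499; P(data | r = 3) = (3/7)(4/7)(3/7)(3/7) = 0.044981; P(data | r = 4) = (4/7)(3/7)(4/7)(4/7) = 0.079967; P(data | r = 5) = (5/7)(2/7)(5/7)(5/7) = 0.10412.
The prior-weighted likelihoods are 1/4 · 0.002499 = 0.00062474, 1/4 · 0.044981 = 0.011245, 1/4 · 0.079967 = 0.019992, 1/4 · 0.10412 = 0.026031; with total 0.057893.
Dividing through by the total gives posterior P(r = 1 | data) = 0.010791, P(r = 3 | data) = 0.19424, P(r = 4 | data) = 0.34532, P(r = 5 | data) = 0.44964.
So P(orange next | data) = Σ P(orange next | H) P(H | data) = (6/7)(0.010791) + (4/7)(0.19424) + (3/7)(0.34532) + (2/7)(0.44964) = 0.39671.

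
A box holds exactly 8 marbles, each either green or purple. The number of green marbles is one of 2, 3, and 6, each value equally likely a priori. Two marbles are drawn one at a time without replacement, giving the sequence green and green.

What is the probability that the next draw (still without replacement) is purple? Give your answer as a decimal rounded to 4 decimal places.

0.4474

The likelihood of the observed sequence under each hypothesis: P(data | r = 2) = (2/8)(1/7) = 1/28; P(data | r = 3) = (3/8)(2/7) = 3/28; P(data | r = 6) = (6/8)(5/7) = 15/28.
Multiplying each by its prior: 1/3 · 1/28 = 1/84, 1/3 · 3/28 = 1/28, 1/3 · 15/28 = 5/28; with total 19/84.
The posterior is then P(r = 2 | data) = 1/19, P(r = 3 | data) = 3/19, P(r = 6 | data) = 15/19.
The predictive probability is P(purple next | data) = (1)(1/19) + (5/6)(3/19) + (1/3)(15/19) = 17/38.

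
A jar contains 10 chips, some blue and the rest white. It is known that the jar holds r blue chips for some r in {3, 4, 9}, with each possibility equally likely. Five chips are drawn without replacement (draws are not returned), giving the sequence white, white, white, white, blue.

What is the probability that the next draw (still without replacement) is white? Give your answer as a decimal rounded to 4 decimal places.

Under each hypothesis, the probability of the observed sequence is: P(data | r = 3) = (7/10)(6/9)(5/8)(4/7)(3/6) = 1/12; P(data | r = 4) = (6/10)(5/9)(4/8)(3/7)(4/6) = 1/21; P(data | r = 9) = (1/10)(0/9) = 0.
The prior-weighted likelihoods are 1/3 · 1/12 = 1/36, 1/3 · 1/21 = 1/63, 1/3 · 0 = 0; with total 11/252.
Normalising, the posterior is P(r = 3 | data) = 7/11, P(r = 4 | data) = 4/11, P(r = 9 | data) = 0.
Averaging over the posterior, P(white next | data) = (3/5)(7/11) + (2/5)(4/11) = 29/55.

0.5273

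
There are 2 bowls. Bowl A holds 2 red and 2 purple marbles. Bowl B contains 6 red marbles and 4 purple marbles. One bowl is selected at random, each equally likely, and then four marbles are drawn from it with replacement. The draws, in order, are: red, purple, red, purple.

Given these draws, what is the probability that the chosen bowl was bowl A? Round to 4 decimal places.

For each hypothesis, P(data | H) works out to: P(data | bowl A) = (2/4)(2/4)(2/4)(2/4) = 0.0625; P(data | bowl B) = (6/10)(4/10)(6/10)(4/10) = 0.0576.
Weighting by the prior gives 1/2 · 0.0625 = 0.03125, 1/2 · 0.0576 = 0.0288; with total 0.06005.
Hence P(bowl A | data) = (0.03125) / (0.06005) = 0.5204.

0.5204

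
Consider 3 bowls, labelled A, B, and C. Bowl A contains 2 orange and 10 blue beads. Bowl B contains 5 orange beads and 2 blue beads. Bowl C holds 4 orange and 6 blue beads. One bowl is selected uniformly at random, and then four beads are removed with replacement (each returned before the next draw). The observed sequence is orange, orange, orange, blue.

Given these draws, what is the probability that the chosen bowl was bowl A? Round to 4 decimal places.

Compute the likelihood of the observed sequence for each case: P(data | bowl A) = (2/12)(2/12)(2/12)(10/12) = 0.003858; P(data | bowl B) = (5/7)(5/7)(5/7)(2/7) = 0.10412; P(data | bowl C) = (4/10)(4/10)(4/10)(6/10) = 0.0384.
Multiplying each by its prior: 1/3 · 0.003858 = 0.001286, 1/3 · 0.10412 = 0.034708, 1/3 · 0.0384 = 0.0128; summing to 0.048794.
Therefore the posterior P(bowl A | data) = (0.001286) / (0.048794) = 0.026356.

0.0264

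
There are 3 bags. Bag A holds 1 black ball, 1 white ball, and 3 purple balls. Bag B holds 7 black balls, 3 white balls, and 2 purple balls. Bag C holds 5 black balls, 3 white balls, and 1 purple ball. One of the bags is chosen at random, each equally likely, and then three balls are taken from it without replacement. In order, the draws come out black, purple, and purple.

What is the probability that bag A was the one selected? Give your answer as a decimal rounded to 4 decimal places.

0.9041

For each hypothesis, P(data | H) works out to: P(data | bag A) = (1/5)(3/4)(2/3) = 0.1; P(data | bag B) = (7/12)(2/11)(1/10) = 0.010606; P(data | bag C) = (5/9)(1/8)(0/7) = 0.
Weighting by the prior gives 1/3 · 0.1 = 0.033333, 1/3 · 0.010606 = 0.0035354, 1/3 · 0 = 0; these sum to 0.036869.
By Bayes' rule, P(bag A | data) = (0.033333) / (0.036869) = 0.90411.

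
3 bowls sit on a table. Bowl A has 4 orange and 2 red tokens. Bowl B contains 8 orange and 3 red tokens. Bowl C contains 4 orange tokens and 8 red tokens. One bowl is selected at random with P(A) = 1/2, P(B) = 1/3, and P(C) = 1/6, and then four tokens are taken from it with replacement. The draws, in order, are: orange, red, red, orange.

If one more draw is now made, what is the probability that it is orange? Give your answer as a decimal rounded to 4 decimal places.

0.6243

For each hypothesis, P(data | H) works out to: P(data | bowl A) = (4/6)(2/6)(2/6)(4/6) = 0.049383; P(data | bowl B) = (8/11)(3/11)(3/11)(8/11) = 0.039342; P(data | bowl C) = (4/12)(8/12)(8/12)(4/12) = 0.049383.
Weighting by the prior gives 1/2 · 0.049383 = 0.024691, 1/3 · 0.039342 = 0.013114, 1/6 · 0.049383 = 0.0082305; summing to 0.046036.
Normalising, the posterior is P(bowl A | data) = 0.53635, P(bowl B | data) = 0.28486, P(bowl C | data) = 0.17878.
Averaging over the posterior, P(orange next | data) = (2/3)(0.53635) + (8/11)(0.28486) + (1/3)(0.17878) = 0.62434.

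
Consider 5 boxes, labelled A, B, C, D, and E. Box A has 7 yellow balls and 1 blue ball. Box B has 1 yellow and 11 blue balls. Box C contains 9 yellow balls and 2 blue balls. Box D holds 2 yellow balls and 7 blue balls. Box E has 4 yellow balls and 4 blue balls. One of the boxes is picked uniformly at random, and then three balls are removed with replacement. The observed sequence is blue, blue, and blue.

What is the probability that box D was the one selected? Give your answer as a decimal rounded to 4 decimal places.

0.3425

Under each hypothesis, the probability of the observed sequence is: P(data | box A) = (1/8)(1/8)(1/8) = 0.0019531; P(data | box B) = (11/12)(11/12)(11/12) = 0.77025; P(data | box C) = (2/11)(2/11)(2/11) = 0.0060105; P(data | box D) = (7/9)(7/9)(7/9) = 0.47051; P(data | box E) = (4/8)(4/8)(4/8) = 0.125.
Weighting by the prior gives 1/5 · 0.0019531 = 0.00039063, 1/5 · 0.77025 = 0.15405, 1/5 · 0.0060105 = 0.0012021, 1/5 · 0.47051 = 0.094102, 1/5 · 0.125 = 0.025; with total 0.27475.
By Bayes' rule, P(box D | data) = (0.094102) / (0.27475) = 0.3425.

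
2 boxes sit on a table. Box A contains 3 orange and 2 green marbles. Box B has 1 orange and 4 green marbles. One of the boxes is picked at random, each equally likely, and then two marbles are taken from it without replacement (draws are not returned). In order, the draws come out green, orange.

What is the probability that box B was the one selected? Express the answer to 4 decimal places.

0.4000

Compute the likelihood of the observed sequence for each case: P(data | box A) = (2/5)(3/4) = 3/10; P(data | box B) = (4/5)(1/4) = 1/5.
Weighting by the prior gives 1/2 · 3/10 = 3/20, 1/2 · 1/5 = 1/10; these sum to 1/4.
Therefore the posterior P(box B | data) = (1/10) / (1/4) = 2/5.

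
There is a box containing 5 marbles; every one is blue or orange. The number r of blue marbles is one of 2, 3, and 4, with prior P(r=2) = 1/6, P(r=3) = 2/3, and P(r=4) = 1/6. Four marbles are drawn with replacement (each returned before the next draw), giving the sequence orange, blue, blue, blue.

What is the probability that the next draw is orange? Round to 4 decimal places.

For each hypothesis, P(data | H) works out to: P(data | r = 2) = (3/5)(2/5)(2/5)(2/5) = 0.0384; P(data | r = 3) = (2/5)(3/5)(3/5)(3/5) = 0.0864; P(data | r = 4) = (1/5)(4/5)(4/5)(4/5) = 0.1024.
Weighting by the prior gives 1/6 · 0.0384 = 0.0064, 2/3 · 0.0864 = 0.0576, 1/6 · 0.1024 = 0.017067; these sum to 0.081067.
Dividing through by the total gives posterior P(r = 2 | data) = 0.078947, P(r = 3 | data) = 0.71053, P(r = 4 | data) = 0.21053.
So P(orange next | data) = Σ P(orange next | H) P(H | data) = (3/5)(0.078947) + (2/5)(0.71053) + (1/5)(0.21053) = 0.37368.

0.3737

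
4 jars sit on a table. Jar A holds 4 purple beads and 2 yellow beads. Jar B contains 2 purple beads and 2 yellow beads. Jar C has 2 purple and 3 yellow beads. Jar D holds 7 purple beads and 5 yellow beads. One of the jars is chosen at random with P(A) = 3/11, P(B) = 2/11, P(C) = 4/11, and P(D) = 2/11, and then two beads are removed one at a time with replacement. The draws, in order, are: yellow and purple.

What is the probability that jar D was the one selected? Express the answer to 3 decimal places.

For each hypothesis, P(data | H) works out to: P(data | jar A) = (2/6)(4/6) = 0.22222; P(data | jar B) = (2/4)(2/4) = 0.25; P(data | jar C) = (3/5)(2/5) = 0.24; P(data | jar D) = (5/12)(7/12) = 0.24306.
The prior-weighted likelihoods are 3/11 · 0.22222 = 0.060606, 2/11 · 0.25 = 0.045455, 4/11 · 0.24 = 0.087273, 2/11 · 0.24306 = 0.044192; summing to 0.23753.
By Bayes' rule, P(jar D | data) = (0.044192) / (0.23753) = 0.18605.

0.186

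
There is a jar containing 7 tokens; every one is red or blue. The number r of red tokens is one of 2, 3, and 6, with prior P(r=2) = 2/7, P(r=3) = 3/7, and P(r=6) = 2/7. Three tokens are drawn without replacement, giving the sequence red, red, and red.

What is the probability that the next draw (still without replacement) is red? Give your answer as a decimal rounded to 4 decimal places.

For each hypothesis, P(data | H) works out to: P(data | r = 2) = (2/7)(1/6)(0/5) = 0; P(data | r = 3) = (3/7)(2/6)(1/5) = 1/35; P(data | r = 6) = (6/7)(5/6)(4/5) = 4/7.
Multiplying each by its prior: 2/7 · 0 = 0, 3/7 · 1/35 = 3/245, 2/7 · 4/7 = 8/49; these sum to 43/245.
Dividing through by the total gives posterior P(r = 2 | data) = 0, P(r = 3 | data) = 3/43, P(r = 6 | data) = 40/43.
The predictive probability is P(red next | data) = (0)(3/43) + (3/4)(40/43) = 30/43.

0.6977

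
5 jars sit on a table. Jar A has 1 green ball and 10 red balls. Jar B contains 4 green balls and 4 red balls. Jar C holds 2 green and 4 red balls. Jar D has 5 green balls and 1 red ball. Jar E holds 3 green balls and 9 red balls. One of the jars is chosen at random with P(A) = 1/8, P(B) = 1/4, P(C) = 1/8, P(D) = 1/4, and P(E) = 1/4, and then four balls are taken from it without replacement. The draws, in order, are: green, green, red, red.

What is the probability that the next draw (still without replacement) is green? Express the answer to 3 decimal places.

0.305

For each hypothesis, P(data | H) works out to: P(data | jar A) = (1/11)(0/10) = 0; P(data | jar B) = (4/8)(3/7)(4/6)(3/5) = 0.085714; P(data | jar C) = (2/6)(1/5)(4/4)(3/3) = 0.066667; P(data | jar D) = (5/6)(4/5)(1/4)(0/3) = 0; P(data | jar E) = (3/12)(2/11)(9/10)(8/9) = 0.036364.
Weighting by the prior gives 1/8 · 0 = 0, 1/4 · 0.085714 = 0.021429, 1/8 · 0.066667 = 0.0083333, 1/4 · 0 = 0, 1/4 · 0.036364 = 0.0090909; these sum to 0.038853.
Dividing through by the total gives posterior P(jar A | data) = 0, P(jar B | data) = 0.55153, P(jar C | data) = 0.21448, P(jar D | data) = 0, P(jar E | data) = 0.23398.
The predictive probability is P(green next | data) = (1/2)(0.55153) + (0)(0.21448) + (1/8)(0.23398) = 0.30501.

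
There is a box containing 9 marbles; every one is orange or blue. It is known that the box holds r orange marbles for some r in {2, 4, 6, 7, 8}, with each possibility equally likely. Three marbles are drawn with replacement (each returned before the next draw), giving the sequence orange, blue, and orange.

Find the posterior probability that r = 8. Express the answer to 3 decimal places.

0.169

For each hypothesis, P(data | H) works out to: P(data | r = 2) = (2/9)(7/9)(2/9) = 0.038409; P(data | r = 4) = (4/9)(5/9)(4/9) = 0.10974; P(data | r = 6) = (6/9)(3/9)(6/9) = 0.14815; P(data | r = 7) = (7/9)(2/9)(7/9) = 0.13443; P(data | r = 8) = (8/9)(1/9)(8/9) = 0.087791.
The prior-weighted likelihoods are 1/5 · 0.038409 = 0.0076818, 1/5 · 0.10974 = 0.021948, 1/5 · 0.14815 = 0.02963, 1/5 · 0.13443 = 0.026886, 1/5 · 0.087791 = 0.017558; these sum to 0.1037.
By Bayes' rule, P(r = 8 | data) = (0.017558) / (0.1037) = 0.16931.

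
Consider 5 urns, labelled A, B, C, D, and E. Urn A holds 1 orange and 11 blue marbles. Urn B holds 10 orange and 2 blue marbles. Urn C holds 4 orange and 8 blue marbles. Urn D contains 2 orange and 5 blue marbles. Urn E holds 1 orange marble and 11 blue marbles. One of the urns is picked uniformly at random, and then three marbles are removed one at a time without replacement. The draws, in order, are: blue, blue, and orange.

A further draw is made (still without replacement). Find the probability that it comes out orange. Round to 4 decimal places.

0.2202

For each hypothesis, P(data | H) works out to: P(data | urn A) = (11/12)(10/11)(1/10) = 0.083333; P(data | urn B) = (2/12)(1/11)(10/10) = 0.015152; P(data | urn C) = (8/12)(7/11)(4/10) = 0.1697; P(data | urn D) = (5/7)(4/6)(2/5) = 0.19048; P(data | urn E) = (11/12)(10/11)(1/10) = 0.083333.
Weighting by the prior gives 1/5 · 0.083333 = 0.016667, 1/5 · 0.015152 = 0.0030303, 1/5 · 0.1697 = 0.033939, 1/5 · 0.19048 = 0.038095, 1/5 · 0.083333 = 0.016667; with total 0.1084.
The posterior is then P(urn A | data) = 0.15375, P(urn B | data) = 0.027955, P(urn C | data) = 0.3131, P(urn D | data) = 0.35144, P(urn E | data) = 0.15375.
Averaging over the posterior, P(orange next | data) = (0)(0.15375) + (1)(0.027955) + (1/3)(0.3131) + (1/4)(0.35144) + (0)(0.15375) = 0.22018.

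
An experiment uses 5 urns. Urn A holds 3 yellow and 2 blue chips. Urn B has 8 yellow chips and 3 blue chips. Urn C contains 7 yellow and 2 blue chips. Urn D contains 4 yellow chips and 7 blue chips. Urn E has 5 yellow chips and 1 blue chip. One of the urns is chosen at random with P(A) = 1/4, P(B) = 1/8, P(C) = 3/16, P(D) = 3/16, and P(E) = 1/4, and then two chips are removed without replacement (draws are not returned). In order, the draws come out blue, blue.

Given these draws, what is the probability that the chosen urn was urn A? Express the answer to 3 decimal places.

0.230

Under each hypothesis, the probability of the observed sequence is: P(data | urn A) = (2/5)(1/4) = 0.1; P(data | urn B) = (3/11)(2/10) = 0.054545; P(data | urn C) = (2/9)(1/8) = 0.027778; P(data | urn D) = (7/11)(6/10) = 0.38182; P(data | urn E) = (1/6)(0/5) = 0.
Weighting by the prior gives 1/4 · 0.1 = 0.025, 1/8 · 0.054545 = 0.0068182, 3/16 · 0.027778 = 0.0052083, 3/16 · 0.38182 = 0.071591, 1/4 · 0 = 0; these sum to 0.10862.
Hence P(urn A | data) = (0.025) / (0.10862) = 0.23017.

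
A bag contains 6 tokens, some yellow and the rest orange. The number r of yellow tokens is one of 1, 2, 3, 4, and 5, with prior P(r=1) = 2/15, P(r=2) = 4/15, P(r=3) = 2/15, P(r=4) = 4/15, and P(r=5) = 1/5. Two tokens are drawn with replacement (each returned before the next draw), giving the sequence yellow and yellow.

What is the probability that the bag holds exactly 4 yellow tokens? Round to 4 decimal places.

Compute the likelihood of the observed sequence for each case: P(data | r = 1) = (1/6)(1/6) = 1/36; P(data | r = 2) = (2/6)(2/6) = 1/9; P(data | r = 3) = (3/6)(3/6) = 1/4; P(data | r = 4) = (4/6)(4/6) = 4/9; P(data | r = 5) = (5/6)(5/6) = 25/36.
Multiplying each by its prior: 2/15 · 1/36 = 1/270, 4/15 · 1/9 = 4/135, 2/15 · 1/4 = 1/30, 4/15 · 4/9 = 16/135, 1/5 · 25/36 = 5/36; summing to 35/108.
By Bayes' rule, P(r = 4 | data) = (16/135) / (35/108) = 64/175.

0.3657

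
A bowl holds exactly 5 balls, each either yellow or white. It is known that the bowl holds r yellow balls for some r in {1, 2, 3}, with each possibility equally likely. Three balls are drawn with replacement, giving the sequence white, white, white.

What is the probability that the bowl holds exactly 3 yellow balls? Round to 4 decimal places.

For each hypothesis, P(data | H) works out to: P(data | r = 1) = (4/5)(4/5)(4/5) = 64/125; P(data | r = 2) = (3/5)(3/5)(3/5) = 27/125; P(data | r = 3) = (2/5)(2/5)(2/5) = 8/125.
Multiplying each by its prior: 1/3 · 64/125 = 64/375, 1/3 · 27/125 = 9/125, 1/3 · 8/125 = 8/375; these sum to 33/125.
By Bayes' rule, P(r = 3 | data) = (8/375) / (33/125) = 8/99.

0.0808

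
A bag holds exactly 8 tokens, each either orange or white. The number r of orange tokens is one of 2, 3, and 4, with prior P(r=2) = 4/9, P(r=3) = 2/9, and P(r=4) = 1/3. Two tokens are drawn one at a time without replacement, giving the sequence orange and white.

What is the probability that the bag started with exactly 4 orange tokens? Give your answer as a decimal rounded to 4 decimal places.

0.3810

For each hypothesis, P(data | H) works out to: P(data | r = 2) = (2/8)(6/7) = 3/14; P(data | r = 3) = (3/8)(5/7) = 15/56; P(data | r = 4) = (4/8)(4/7) = 2/7.
Multiplying each by its prior: 4/9 · 3/14 = 2/21, 2/9 · 15/56 = 5/84, 1/3 · 2/7 = 2/21; summing to 1/4.
By Bayes' rule, P(r = 4 | data) = (2/21) / (1/4) = 8/21.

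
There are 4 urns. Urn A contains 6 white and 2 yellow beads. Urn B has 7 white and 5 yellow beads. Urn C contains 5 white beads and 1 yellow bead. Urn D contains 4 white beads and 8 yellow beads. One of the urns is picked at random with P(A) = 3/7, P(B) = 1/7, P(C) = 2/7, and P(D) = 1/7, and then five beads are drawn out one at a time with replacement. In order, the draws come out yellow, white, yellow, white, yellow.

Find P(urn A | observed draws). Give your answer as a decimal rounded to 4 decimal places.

For each hypothesis, P(data | H) works out to: P(data | urn A) = (2/8)(6/8)(2/8)(6/8)(2/8) = 0.0087891; P(data | urn B) = (5/12)(7/12)(5/12)(7/12)(5/12) = 0.024615; P(data | urn C) = (1/6)(5/6)(1/6)(5/6)(1/6) = 0.003215; P(data | urn D) = (8/12)(4/12)(8/12)(4/12)(8/12) = 0.032922.
Weighting by the prior gives 3/7 · 0.0087891 = 0.0037667, 1/7 · 0.024615 = 0.0035164, 2/7 · 0.003215 = 0.00091858, 1/7 · 0.032922 = 0.0047031; summing to 0.012905.
Therefore the posterior P(urn A | data) = (0.0037667) / (0.012905) = 0.29189.

0.2919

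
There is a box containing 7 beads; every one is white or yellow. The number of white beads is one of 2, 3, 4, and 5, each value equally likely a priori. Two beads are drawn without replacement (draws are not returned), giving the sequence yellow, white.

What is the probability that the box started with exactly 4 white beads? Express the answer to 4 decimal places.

0.2727

The likelihood of the observed sequence under each hypothesis: P(data | r = 2) = (5/7)(2/6) = 5/21; P(data | r = 3) = (4/7)(3/6) = 2/7; P(data | r = 4) = (3/7)(4/6) = 2/7; P(data | r = 5) = (2/7)(5/6) = 5/21.
The prior-weighted likelihoods are 1/4 · 5/21 = 5/84, 1/4 · 2/7 = 1/14, 1/4 · 2/7 = 1/14, 1/4 · 5/21 = 5/84; these sum to 11/42.
Therefore the posterior P(r = 4 | data) = (1/14) / (11/42) = 3/11.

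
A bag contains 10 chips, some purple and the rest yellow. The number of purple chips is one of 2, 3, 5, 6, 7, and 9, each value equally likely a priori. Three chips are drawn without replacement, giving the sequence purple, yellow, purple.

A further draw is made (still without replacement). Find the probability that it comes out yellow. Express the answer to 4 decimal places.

Under each hypothesis, the probability of the observed sequence is: P(data | r = 2) = (2/10)(8/9)(1/8) = 0.022222; P(data | r = 3) = (3/10)(7/9)(2/8) = 0.058333; P(data | r = 5) = (5/10)(5/9)(4/8) = 0.13889; P(data | r = 6) = (6/10)(4/9)(5/8) = 0.16667; P(data | r = 7) = (7/10)(3/9)(6/8) = 0.175; P(data | r = 9) = (9/10)(1/9)(8/8) = 0.1.
Multiplying each by its prior: 1/6 · 0.022222 = 0.0037037, 1/6 · 0.058333 = 0.0097222, 1/6 · 0.13889 = 0.023148, 1/6 · 0.16667 = 0.027778, 1/6 · 0.175 = 0.029167, 1/6 · 0.1 = 0.016667; these sum to 0.11019.
Normalising, the posterior is P(r = 2 | data) = 0.033613, P(r = 3 | data) = 0.088235, P(r = 5 | data) = 0.21008, P(r = 6 | data) = 0.2521, P(r = 7 | data) = 0.26471, P(r = 9 | data) = 0.15126.
The predictive probability is P(yellow next | data) = (1)(0.033613) + (6/7)(0.088235) + (4/7)(0.21008) + (3/7)(0.2521) + (2/7)(0.26471) + (0)(0.15126) = 0.41297.

0.4130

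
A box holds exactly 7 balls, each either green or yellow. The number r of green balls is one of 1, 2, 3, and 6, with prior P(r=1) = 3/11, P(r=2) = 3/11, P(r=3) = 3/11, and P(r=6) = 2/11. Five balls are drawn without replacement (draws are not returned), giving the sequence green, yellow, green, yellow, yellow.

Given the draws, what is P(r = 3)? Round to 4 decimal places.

0.5455

Under each hypothesis, the probability of the observed sequence is: P(data | r = 1) = (1/7)(6/6)(0/5) = 0; P(data | r = 2) = (2/7)(5/6)(1/5)(4/4)(3/3) = 1/21; P(data | r = 3) = (3/7)(4/6)(2/5)(3/4)(2/3) = 2/35; P(data | r = 6) = (6/7)(1/6)(5/5)(0/4) = 0.
Multiplying each by its prior: 3/11 · 0 = 0, 3/11 · 1/21 = 1/77, 3/11 · 2/35 = 6/385, 2/11 · 0 = 0; summing to 1/35.
Hence P(r = 3 | data) = (6/385) / (1/35) = 6/11.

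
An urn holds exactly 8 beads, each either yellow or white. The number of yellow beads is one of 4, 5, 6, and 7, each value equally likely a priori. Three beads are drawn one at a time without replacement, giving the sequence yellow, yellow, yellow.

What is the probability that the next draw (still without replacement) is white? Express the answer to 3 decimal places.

Under each hypothesis, the probability of the observed sequence is: P(data | r = 4) = (4/8)(3/7)(2/6) = 1/14; P(data | r = 5) = (5/8)(4/7)(3/6) = 5/28; P(data | r = 6) = (6/8)(5/7)(4/6) = 5/14; P(data | r = 7) = (7/8)(6/7)(5/6) = 5/8.
The prior-weighted likelihoods are 1/4 · 1/14 = 1/56, 1/4 · 5/28 = 5/112, 1/4 · 5/14 = 5/56, 1/4 · 5/8 = 5/32; summing to 69/224.
Dividing through by the total gives posterior P(r = 4 | data) = 4/69, P(r = 5 | data) = 10/69, P(r = 6 | data) = 20/69, P(r = 7 | data) = 35/69.
So P(white next | data) = Σ P(white next | H) P(H | data) = (4/5)(4/69) + (3/5)(10/69) + (2/5)(20/69) + (1/5)(35/69) = 121/345.

0.351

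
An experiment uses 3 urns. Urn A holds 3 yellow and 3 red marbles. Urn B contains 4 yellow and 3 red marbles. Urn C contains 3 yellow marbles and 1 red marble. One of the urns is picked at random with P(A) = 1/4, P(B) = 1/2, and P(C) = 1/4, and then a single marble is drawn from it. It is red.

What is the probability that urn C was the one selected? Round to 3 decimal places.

0.156

For each hypothesis, P(data | H) works out to: P(data | urn A) = (3/6) = 1/2; P(data | urn B) = (3/7) = 3/7; P(data | urn C) = (1/4) = 1/4.
Weighting by the prior gives 1/4 · 1/2 = 1/8, 1/2 · 3/7 = 3/14, 1/4 · 1/4 = 1/16; with total 45/112.
So P(urn C | data) = (1/16) / (45/112) = 7/45.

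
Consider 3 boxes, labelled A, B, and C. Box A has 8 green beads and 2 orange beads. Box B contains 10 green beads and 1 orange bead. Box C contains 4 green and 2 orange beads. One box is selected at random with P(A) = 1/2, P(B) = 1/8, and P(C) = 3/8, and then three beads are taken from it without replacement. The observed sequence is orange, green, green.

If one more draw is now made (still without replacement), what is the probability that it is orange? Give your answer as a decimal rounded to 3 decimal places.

The likelihood of the observed sequence under each hypothesis: P(data | box A) = (2/10)(8/9)(7/8) = 7/45; P(data | box B) = (1/11)(10/10)(9/9) = 1/11; P(data | box C) = (2/6)(4/5)(3/4) = 1/5.
Multiplying each by its prior: 1/2 · 7/45 = 7/90, 1/8 · 1/11 = 1/88, 3/8 · 1/5 = 3/40; with total 65/396.
Dividing through by the total gives posterior P(box A | data) = 154/325, P(box B | data) = 9/130, P(box C | data) = 297/650.
Averaging over the posterior, P(orange next | data) = (1/7)(154/325) + (0)(9/130) + (1/3)(297/650) = 11/50.

0.220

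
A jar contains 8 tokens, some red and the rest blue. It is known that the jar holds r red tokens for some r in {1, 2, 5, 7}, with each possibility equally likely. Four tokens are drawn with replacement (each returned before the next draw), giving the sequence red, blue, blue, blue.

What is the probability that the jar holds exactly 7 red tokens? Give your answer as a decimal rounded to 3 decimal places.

0.008

Compute the likelihood of the observed sequence for each case: P(data | r = 1) = (1/8)(7/8)(7/8)(7/8) = 0.08374; P(data | r = 2) = (2/8)(6/8)(6/8)(6/8) = 0.10547; P(data | r = 5) = (5/8)(3/8)(3/8)(3/8) = 0.032959; P(data | r = 7) = (7/8)(1/8)(1/8)(1/8) = 0.001709.
Multiplying each by its prior: 1/4 · 0.08374 = 0.020935, 1/4 · 0.10547 = 0.026367, 1/4 · 0.032959 = 0.0082397, 1/4 · 0.001709 = 0.00042725; with total 0.055969.
So P(r = 7 | data) = (0.00042725) / (0.055969) = 0.0076336.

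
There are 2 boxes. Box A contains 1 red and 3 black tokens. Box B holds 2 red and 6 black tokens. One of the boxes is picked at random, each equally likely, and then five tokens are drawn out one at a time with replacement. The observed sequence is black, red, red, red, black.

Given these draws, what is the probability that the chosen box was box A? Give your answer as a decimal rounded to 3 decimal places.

0.500

Under each hypothesis, the probability of the observed sequence is: P(data | box A) = (3/4)(1/4)(1/4)(1/4)(3/4) = 0.0087891; P(data | box B) = (6/8)(2/8)(2/8)(2/8)(6/8) = 0.0087891.
Weighting by the prior gives 1/2 · 0.0087891 = 0.0043945, 1/2 · 0.0087891 = 0.0043945; with total 0.0087891.
By Bayes' rule, P(box A | data) = (0.0043945) / (0.0087891) = 0.5.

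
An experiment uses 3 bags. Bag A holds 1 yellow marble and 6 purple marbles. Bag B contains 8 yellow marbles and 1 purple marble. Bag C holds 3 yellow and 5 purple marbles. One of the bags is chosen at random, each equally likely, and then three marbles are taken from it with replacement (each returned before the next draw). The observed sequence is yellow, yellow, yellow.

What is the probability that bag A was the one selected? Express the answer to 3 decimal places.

0.004

Under each hypothesis, the probability of the observed sequence is: P(data | bag A) = (1/7)(1/7)(1/7) = 0.0029155; P(data | bag B) = (8/9)(8/9)(8/9) = 0.70233; P(data | bag C) = (3/8)(3/8)(3/8) = 0.052734.
Multiplying each by its prior: 1/3 · 0.0029155 = 0.00097182, 1/3 · 0.70233 = 0.23411, 1/3 · 0.052734 = 0.017578; with total 0.25266.
Hence P(bag A | data) = (0.00097182) / (0.25266) = 0.0038463.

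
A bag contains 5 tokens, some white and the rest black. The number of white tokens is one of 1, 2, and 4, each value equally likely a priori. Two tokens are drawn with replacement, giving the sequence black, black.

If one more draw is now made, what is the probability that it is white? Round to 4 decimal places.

0.2923

Under each hypothesis, the probability of the observed sequence is: P(data | r = 1) = (4/5)(4/5) = 16/25; P(data | r = 2) = (3/5)(3/5) = 9/25; P(data | r = 4) = (1/5)(1/5) = 1/25.
The prior-weighted likelihoods are 1/3 · 16/25 = 16/75, 1/3 · 9/25 = 3/25, 1/3 · 1/25 = 1/75; with total 26/75.
Dividing through by the total gives posterior P(r = 1 | data) = 8/13, P(r = 2 | data) = 9/26, P(r = 4 | data) = 1/26.
Averaging over the posterior, P(white next | data) = (1/5)(8/13) + (2/5)(9/26) + (4/5)(1/26) = 19/65.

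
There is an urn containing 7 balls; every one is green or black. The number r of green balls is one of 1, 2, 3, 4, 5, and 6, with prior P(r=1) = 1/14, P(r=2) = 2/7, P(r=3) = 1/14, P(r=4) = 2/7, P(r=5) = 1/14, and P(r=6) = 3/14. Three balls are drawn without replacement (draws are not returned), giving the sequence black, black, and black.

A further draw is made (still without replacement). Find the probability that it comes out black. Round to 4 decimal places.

For each hypothesis, P(data | H) works out to: P(data | r = 1) = (6/7)(5/6)(4/5) = 4/7; P(data | r = 2) = (5/7)(4/6)(3/5) = 2/7; P(data | r = 3) = (4/7)(3/6)(2/5) = 4/35; P(data | r = 4) = (3/7)(2/6)(1/5) = 1/35; P(data | r = 5) = (2/7)(1/6)(0/5) = 0; P(data | r = 6) = (1/7)(0/6) = 0.
Weighting by the prior gives 1/14 · 4/7 = 2/49, 2/7 · 2/7 = 4/49, 1/14 · 4/35 = 2/245, 2/7 · 1/35 = 2/245, 1/14 · 0 = 0, 3/14 · 0 = 0; with total 34/245.
The posterior is then P(r = 1 | data) = 5/17, P(r = 2 | data) = 10/17, P(r = 3 | data) = 1/17, P(r = 4 | data) = 1/17, P(r = 5 | data) = 0, P(r = 6 | data) = 0.
The predictive probability is P(black next | data) = (3/4)(5/17) + (1/2)(10/17) + (1/4)(1/17) + (0)(1/17) = 9/17.

0.5294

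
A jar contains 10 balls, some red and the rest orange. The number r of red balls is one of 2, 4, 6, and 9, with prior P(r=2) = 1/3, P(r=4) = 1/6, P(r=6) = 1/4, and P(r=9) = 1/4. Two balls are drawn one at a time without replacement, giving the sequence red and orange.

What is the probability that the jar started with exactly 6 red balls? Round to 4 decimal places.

For each hypothesis, P(data | H) works out to: P(data | r = 2) = (2/10)(8/9) = 0.17778; P(data | r = 4) = (4/10)(6/9) = 0.26667; P(data | r = 6) = (6/10)(4/9) = 0.26667; P(data | r = 9) = (9/10)(1/9) = 0.1.
Weighting by the prior gives 1/3 · 0.17778 = 0.059259, 1/6 · 0.26667 = 0.044444, 1/4 · 0.26667 = 0.066667, 1/4 · 0.1 = 0.025; these sum to 0.19537.
Hence P(r = 6 | data) = (0.066667) / (0.19537) = 0.34123.

0.3412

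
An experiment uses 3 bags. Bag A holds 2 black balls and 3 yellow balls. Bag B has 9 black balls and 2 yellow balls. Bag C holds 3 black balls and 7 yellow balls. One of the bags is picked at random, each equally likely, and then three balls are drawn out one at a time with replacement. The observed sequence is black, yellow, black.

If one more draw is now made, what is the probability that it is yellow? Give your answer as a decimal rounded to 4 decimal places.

0.4411

For each hypothesis, P(data | H) works out to: P(data | bag A) = (2/5)(3/5)(2/5) = 0.096; P(data | bag B) = (9/11)(2/11)(9/11) = 0.12171; P(data | bag C) = (3/10)(7/10)(3/10) = 0.063.
Multiplying each by its prior: 1/3 · 0.096 = 0.032, 1/3 · 0.12171 = 0.040571, 1/3 · 0.063 = 0.021; summing to 0.093571.
Normalising, the posterior is P(bag A | data) = 0.34199, P(bag B | data) = 0.43359, P(bag C | data) = 0.22443.
Averaging over the posterior, P(yellow next | data) = (3/5)(0.34199) + (2/11)(0.43359) + (7/10)(0.22443) = 0.44113.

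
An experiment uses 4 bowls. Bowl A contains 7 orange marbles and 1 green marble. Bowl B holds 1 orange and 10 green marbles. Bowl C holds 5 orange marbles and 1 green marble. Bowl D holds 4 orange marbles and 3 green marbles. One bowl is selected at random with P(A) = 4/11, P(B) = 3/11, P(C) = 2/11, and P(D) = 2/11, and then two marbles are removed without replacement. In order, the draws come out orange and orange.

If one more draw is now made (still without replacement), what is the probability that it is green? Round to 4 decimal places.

0.2398

Under each hypothesis, the probability of the observed sequence is: P(data | bowl A) = (7/8)(6/7) = 3/4; P(data | bowl B) = (1/11)(0/10) = 0; P(data | bowl C) = (5/6)(4/5) = 2/3; P(data | bowl D) = (4/7)(3/6) = 2/7.
Weighting by the prior gives 4/11 · 3/4 = 3/11, 3/11 · 0 = 0, 2/11 · 2/3 = 4/33, 2/11 · 2/7 = 4/77; summing to 103/231.
The posterior is then P(bowl A | data) = 0.61165, P(bowl B | data) = 0, P(bowl C | data) = 0.27184, P(bowl D | data) = 0.1165.
Averaging over the posterior, P(green next | data) = (1/6)(0.61165) + (1/4)(0.27184) + (3/5)(0.1165) = 0.23981.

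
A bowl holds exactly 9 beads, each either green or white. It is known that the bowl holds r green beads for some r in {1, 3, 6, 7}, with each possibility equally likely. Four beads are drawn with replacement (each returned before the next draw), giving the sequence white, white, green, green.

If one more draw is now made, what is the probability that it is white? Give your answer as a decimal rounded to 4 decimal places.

0.4674

Under each hypothesis, the probability of the observed sequence is: P(data | r = 1) = (8/9)(8/9)(1/9)(1/9) = 0.0097546; P(data | r = 3) = (6/9)(6/9)(3/9)(3/9) = 0.049383; P(data | r = 6) = (3/9)(3/9)(6/9)(6/9) = 0.049383; P(data | r = 7) = (2/9)(2/9)(7/9)(7/9) = 0.029873.
Weighting by the prior gives 1/4 · 0.0097546 = 0.0024387, 1/4 · 0.049383 = 0.012346, 1/4 · 0.049383 = 0.012346, 1/4 · 0.029873 = 0.0074684; summing to 0.034598.
Dividing through by the total gives posterior P(r = 1 | data) = 0.070485, P(r = 3 | data) = 0.35683, P(r = 6 | data) = 0.35683, P(r = 7 | data) = 0.21586.
Averaging over the posterior, P(white next | data) = (8/9)(0.070485) + (2/3)(0.35683) + (1/3)(0.35683) + (2/9)(0.21586) = 0.46745.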